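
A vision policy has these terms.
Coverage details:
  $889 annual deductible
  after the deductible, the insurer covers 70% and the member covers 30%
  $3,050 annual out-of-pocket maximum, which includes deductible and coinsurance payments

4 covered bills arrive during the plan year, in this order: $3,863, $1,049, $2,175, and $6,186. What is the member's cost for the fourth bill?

$301.60

Bill 1, $3,863: deductible takes $889, $2,974 remains; member's 30% is $892.20. Cost to member: $1,781.20. OOP to date $1,781.20.
Bill 2, $1,049: deductible met; 30% of $1,049 = $314.70. Cost to member: $314.70. OOP to date $2,095.90.
Bill 3, $2,175: deductible met; 30% of $2,175 = $652.50. Cost to member: $652.50. OOP to date $2,748.40.
Bill 4, $6,186: 30% coinsurance on $6,186 = $1,855.80. Adding that to $2,748.40 gives $4,604.20, past the $3,050 cap; member pays only $3,050 − $2,748.40 = $301.60.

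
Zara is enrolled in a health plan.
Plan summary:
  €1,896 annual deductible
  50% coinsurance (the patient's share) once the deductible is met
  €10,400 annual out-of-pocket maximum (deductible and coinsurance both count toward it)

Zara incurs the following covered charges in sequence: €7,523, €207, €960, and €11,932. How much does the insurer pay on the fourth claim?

Claim 1 (€7,523): deductible takes €1,896, €5,627 remains; 50% of €5,627 = €2,813.50. Patient pays €4,709.50; OOP now €4,709.50. Insurer: €7,523 − €4,709.50 = €2,813.50.
Claim 2 (€207): 50% coinsurance on €207 = €103.50. Patient owes €103.50 (running OOP €4,813). Insurer: €207 − €103.50 = €103.50.
Claim 3 (€960): deductible already satisfied, so patient's share is 50% × €960 = €480. Patient pays €480; OOP now €5,293. Insurer: €960 − €480 = €480.
Claim 4 (€11,932): 50% coinsurance on €11,932 = €5,966. OOP would hit €11,259 > €10,400, so the cap limits the patient to €10,400 − €5,293 = €5,107. Insurer: €11,932 − €5,107 = €6,825.

€6,825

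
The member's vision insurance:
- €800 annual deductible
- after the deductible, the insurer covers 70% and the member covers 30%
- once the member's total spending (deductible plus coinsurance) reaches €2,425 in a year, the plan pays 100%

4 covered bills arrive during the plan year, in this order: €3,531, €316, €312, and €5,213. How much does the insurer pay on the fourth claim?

€4,595.70

Claim 1 — €3,531: €800 to deductible, leaving €2,731; member's 30% is €819.30. Member pays €1,619.30; OOP now €1,619.30. Insurer: €3,531 − €1,619.30 = €1,911.70.
Claim 2 — €316: deductible already satisfied, so member's share is 30% × €316 = €94.80. Cost to member: €94.80. OOP to date €1,714.10. Insurer: €316 − €94.80 = €221.20.
Claim 3 — €312: deductible already satisfied, so member's share is 30% × €312 = €93.60. Member owes €93.60 (running OOP €1,807.70). Insurer: €312 − €93.60 = €218.40.
Claim 4 — €5,213: 30% coinsurance on €5,213 = €1,563.90. OOP would hit €3,371.60 > €2,425, so the cap limits the member to €2,425 − €1,807.70 = €617.30. Insurer: €5,213 − €617.30 = €4,595.70.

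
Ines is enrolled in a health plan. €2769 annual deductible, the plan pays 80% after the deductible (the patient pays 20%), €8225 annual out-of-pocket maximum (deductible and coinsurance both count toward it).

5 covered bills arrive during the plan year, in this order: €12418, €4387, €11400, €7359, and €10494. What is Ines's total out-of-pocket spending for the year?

Claim 1 (€12418): €2769 to deductible, leaving €9649; patient's 20% is €1929.80. Cost to patient: €4698.80. OOP to date €4698.80.
Claim 2 (€4387): 20% coinsurance on €4387 = €877.40. Patient pays €877.40; OOP now €5576.20.
Claim 3 (€11400): deductible met; 20% of €11400 = €2280. Patient owes €2280 (running OOP €7856.20).
Claim 4 (€7359): deductible already satisfied, so patient's share is 20% × €7359 = €1471.80. Adding that to €7856.20 gives €9328, past the €8225 cap; patient pays only €8225 − €7856.20 = €368.80.
Claim 5 (€10494): 20% coinsurance on €10494 = €2098.80. Adding that to €8225 gives €10323.80, past the €8225 cap; patient pays only €8225 − €8225 = €0.
Summing the patient's payments: €4698.80 + €877.40 + €2280 + €368.80 + €0 = €8225.

€8225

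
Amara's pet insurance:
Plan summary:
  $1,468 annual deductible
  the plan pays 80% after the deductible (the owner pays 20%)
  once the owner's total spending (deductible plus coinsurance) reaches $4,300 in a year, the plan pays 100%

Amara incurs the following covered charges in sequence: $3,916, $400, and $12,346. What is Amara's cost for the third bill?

Claim 1 ($3,916): $1,468 to deductible, leaving $2,448; 20% of $2,448 = $489.60. Cost to owner: $1,957.60. OOP to date $1,957.60.
Claim 2 ($400): deductible already satisfied, so owner's share is 20% × $400 = $80. Owner pays $80; OOP now $2,037.60.
Claim 3 ($12,346): 20% coinsurance on $12,346 = $2,469.20. Adding that to $2,037.60 gives $4,506.80, past the $4,300 cap; owner pays only $4,300 − $2,037.60 = $2,262.40.

$2,262.40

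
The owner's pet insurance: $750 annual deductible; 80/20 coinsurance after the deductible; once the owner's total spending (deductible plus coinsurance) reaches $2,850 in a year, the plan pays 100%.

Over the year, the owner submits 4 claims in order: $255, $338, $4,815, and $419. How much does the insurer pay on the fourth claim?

Claim 1 — $255: all of it applies to the deductible. Cost to owner: $255. OOP to date $255. Insurer: $255 − $255 = $0.
Claim 2 — $338: entire amount goes to the deductible. Owner owes $338 (running OOP $593). Insurer: $338 − $338 = $0.
Claim 3 — $4,815: deductible takes $157, $4,658 remains; owner's 20% is $931.60. Owner pays $1,088.60; OOP now $1,681.60. Plan pays $4,815 − $1,088.60 = $3,726.40.
Claim 4 — $419: deductible met; 20% of $419 = $83.80. Owner owes $83.80 (running OOP $1,765.40). Plan pays $419 − $83.80 = $335.20.

$335.20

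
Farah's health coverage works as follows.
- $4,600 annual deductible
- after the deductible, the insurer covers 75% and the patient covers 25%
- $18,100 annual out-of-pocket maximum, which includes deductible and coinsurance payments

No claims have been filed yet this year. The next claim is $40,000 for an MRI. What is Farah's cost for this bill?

$13,450

Deductible not yet touched, so the first $4,600 of the bill goes to the deductible.
That leaves $40,000 − $4,600 = $35,400 for coinsurance.
25% of $35,400 = $8,850 falls to the patient.
Patient responsibility before any cap: $4,600 + $8,850 = $13,450.
Cumulative spending $0 + $13,450 = $13,450 stays under the $18,100 maximum.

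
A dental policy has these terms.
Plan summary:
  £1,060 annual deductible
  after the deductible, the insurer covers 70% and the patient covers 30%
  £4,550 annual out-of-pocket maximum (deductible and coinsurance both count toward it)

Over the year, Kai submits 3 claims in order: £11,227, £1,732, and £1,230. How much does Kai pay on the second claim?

#1 (£11,227): £1,060 finishes the deductible; £10,167 goes to coinsurance; 30% of £10,167 = £3,050.10. Patient pays £4,110.10; OOP now £4,110.10.
#2 (£1,732): 30% coinsurance on £1,732 = £519.60. Adding that to £4,110.10 gives £4,629.70, past the £4,550 cap; patient pays only £4,550 − £4,110.10 = £439.90.

£439.90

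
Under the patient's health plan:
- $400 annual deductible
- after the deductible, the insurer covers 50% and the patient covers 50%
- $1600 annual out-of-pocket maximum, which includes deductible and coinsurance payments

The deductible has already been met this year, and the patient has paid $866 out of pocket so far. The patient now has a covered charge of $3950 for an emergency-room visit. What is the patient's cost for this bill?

$734

The deductible is already satisfied, so the full bill goes to coinsurance.
Patient's 50% share of $3950 is $1975.
Year-to-date out-of-pocket would reach $866 + $1975 = $2841, above the $1600 maximum, so the patient pays only $1600 − $866 = $734.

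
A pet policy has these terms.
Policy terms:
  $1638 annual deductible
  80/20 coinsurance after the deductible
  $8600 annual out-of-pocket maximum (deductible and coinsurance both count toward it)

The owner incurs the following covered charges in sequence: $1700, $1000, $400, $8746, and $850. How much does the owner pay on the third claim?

$80

#1 ($1700): $1638 finishes the deductible; $62 goes to coinsurance; coinsurance $62 × 20% = $12.40. Cost to owner: $1650.40. OOP to date $1650.40.
#2 ($1000): 20% coinsurance on $1000 = $200. Owner pays $200; OOP now $1850.40.
#3 ($400): 20% coinsurance on $400 = $80. Owner pays $80; OOP now $1930.40.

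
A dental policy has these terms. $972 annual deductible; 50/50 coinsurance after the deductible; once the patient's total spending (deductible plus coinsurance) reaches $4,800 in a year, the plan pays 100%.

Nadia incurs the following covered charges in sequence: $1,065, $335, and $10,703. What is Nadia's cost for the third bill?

Bill 1, $1,065: $972 finishes the deductible; $93 goes to coinsurance; patient's 50% is $46.50. Patient pays $1,018.50; OOP now $1,018.50.
Bill 2, $335: deductible already satisfied, so patient's share is 50% × $335 = $167.50. Patient owes $167.50 (running OOP $1,186).
Bill 3, $10,703: 50% coinsurance on $10,703 = $5,351.50. That would push OOP to $6,537.50, over the $4,800 cap, so patient pays $4,800 − $1,186 = $3,614.

$3,614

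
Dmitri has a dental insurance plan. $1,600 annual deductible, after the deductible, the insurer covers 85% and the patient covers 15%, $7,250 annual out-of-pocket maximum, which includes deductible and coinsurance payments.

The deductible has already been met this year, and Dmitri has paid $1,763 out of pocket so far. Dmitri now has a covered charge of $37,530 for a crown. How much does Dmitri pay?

$5,487

With the deductible met, the entire $37,530 is subject to coinsurance.
Patient's 15% share of $37,530 is $5,629.50.
That would bring total out-of-pocket to $7,392.50, past the $7,250 cap. The patient is capped at $7,250 − $1,763 = $5,487 on this claim.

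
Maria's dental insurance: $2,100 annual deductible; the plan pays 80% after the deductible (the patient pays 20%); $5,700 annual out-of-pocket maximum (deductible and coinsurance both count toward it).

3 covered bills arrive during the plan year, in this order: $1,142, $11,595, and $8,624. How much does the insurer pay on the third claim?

$7,151.40

Claim 1 ($1,142): fully absorbed by the deductible. Patient owes $1,142 (running OOP $1,142). Plan pays $1,142 − $1,142 = $0.
Claim 2 ($11,595): deductible takes $958, $10,637 remains; patient's 20% is $2,127.40. Patient owes $3,085.40 (running OOP $4,227.40). Insurer: $11,595 − $3,085.40 = $8,509.60.
Claim 3 ($8,624): deductible already satisfied, so patient's share is 20% × $8,624 = $1,724.80. That would push OOP to $5,952.20, over the $5,700 cap, so patient pays $5,700 − $4,227.40 = $1,472.60. Plan pays $8,624 − $1,472.60 = $7,151.40.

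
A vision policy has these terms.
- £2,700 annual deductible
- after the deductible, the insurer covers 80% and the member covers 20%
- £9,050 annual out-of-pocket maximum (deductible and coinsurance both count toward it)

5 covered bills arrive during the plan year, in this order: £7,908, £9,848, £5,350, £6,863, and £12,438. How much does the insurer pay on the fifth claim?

#1 (£7,908): £2,700 finishes the deductible; £5,208 goes to coinsurance; 20% of £5,208 = £1,041.60. Member pays £3,741.60; OOP now £3,741.60. Plan pays £7,908 − £3,741.60 = £4,166.40.
#2 (£9,848): deductible met; 20% of £9,848 = £1,969.60. Member owes £1,969.60 (running OOP £5,711.20). Insurer: £9,848 − £1,969.60 = £7,878.40.
#3 (£5,350): deductible met; 20% of £5,350 = £1,070. Member owes £1,070 (running OOP £6,781.20). Insurer: £5,350 − £1,070 = £4,280.
#4 (£6,863): 20% coinsurance on £6,863 = £1,372.60. Member owes £1,372.60 (running OOP £8,153.80). Plan pays £6,863 − £1,372.60 = £5,490.40.
#5 (£12,438): deductible already satisfied, so member's share is 20% × £12,438 = £2,487.60. OOP would hit £10,641.40 > £9,050, so the cap limits the member to £9,050 − £8,153.80 = £896.20. Insurer: £12,438 − £896.20 = £11,541.80.

£11,541.80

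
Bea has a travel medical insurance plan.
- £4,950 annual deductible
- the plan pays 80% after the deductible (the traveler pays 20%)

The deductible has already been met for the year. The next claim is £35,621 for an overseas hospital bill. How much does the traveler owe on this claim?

The deductible is already satisfied, so the full bill goes to coinsurance.
20% of £35,621 = £7,124.20 falls to the traveler.

£7,124.20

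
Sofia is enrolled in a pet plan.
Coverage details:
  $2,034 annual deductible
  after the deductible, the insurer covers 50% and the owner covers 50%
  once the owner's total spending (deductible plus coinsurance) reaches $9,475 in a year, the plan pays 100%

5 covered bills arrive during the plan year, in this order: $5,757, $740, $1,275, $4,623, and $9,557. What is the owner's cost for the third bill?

$637.50

#1 ($5,757): deductible takes $2,034, $3,723 remains; coinsurance $3,723 × 50% = $1,861.50. Owner pays $3,895.50; OOP now $3,895.50.
#2 ($740): deductible already satisfied, so owner's share is 50% × $740 = $370. Owner pays $370; OOP now $4,265.50.
#3 ($1,275): 50% coinsurance on $1,275 = $637.50. Cost to owner: $637.50. OOP to date $4,903.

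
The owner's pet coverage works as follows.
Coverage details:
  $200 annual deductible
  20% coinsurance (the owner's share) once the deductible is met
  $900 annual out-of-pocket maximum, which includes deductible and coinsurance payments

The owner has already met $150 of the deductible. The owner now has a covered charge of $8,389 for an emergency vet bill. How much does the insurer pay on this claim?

$7,639

Remaining deductible: $200 − $150 = $50.
The remaining $8,339 (= $8,389 − $50) moves to coinsurance.
Coinsurance: $8,339 × 20% = $1,667.80.
That puts the owner's cost at $50 + $1,667.80 = $1,717.80 before any cap.
Year-to-date out-of-pocket would reach $150 + $1,717.80 = $1,867.80, above the $900 maximum, so the owner pays only $900 − $150 = $750.
The insurer covers the remainder: $8,389 − $750 = $7,639.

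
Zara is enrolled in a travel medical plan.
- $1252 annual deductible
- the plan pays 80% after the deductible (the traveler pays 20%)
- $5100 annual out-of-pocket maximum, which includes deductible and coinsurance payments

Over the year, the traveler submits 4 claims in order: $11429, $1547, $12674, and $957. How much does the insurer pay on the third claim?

$11170.80

Claim 1 ($11429): $1252 finishes the deductible; $10177 goes to coinsurance; traveler's 20% is $2035.40. Traveler pays $3287.40; OOP now $3287.40. Insurer: $11429 − $3287.40 = $8141.60.
Claim 2 ($1547): deductible met; 20% of $1547 = $309.40. Traveler owes $309.40 (running OOP $3596.80). Insurer: $1547 − $309.40 = $1237.60.
Claim 3 ($12674): 20% coinsurance on $12674 = $2534.80. Adding that to $3596.80 gives $6131.60, past the $5100 cap; traveler pays only $5100 − $3596.80 = $1503.20. Plan pays $12674 − $1503.20 = $11170.80.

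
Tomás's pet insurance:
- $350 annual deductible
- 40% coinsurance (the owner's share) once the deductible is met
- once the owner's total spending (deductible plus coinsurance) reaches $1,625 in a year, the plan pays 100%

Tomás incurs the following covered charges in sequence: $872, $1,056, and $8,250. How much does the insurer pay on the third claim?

$7,606.20

Claim 1 — $872: $350 finishes the deductible; $522 goes to coinsurance; 40% of $522 = $208.80. Owner pays $558.80; OOP now $558.80. Plan pays $872 − $558.80 = $313.20.
Claim 2 — $1,056: deductible met; 40% of $1,056 = $422.40. Owner owes $422.40 (running OOP $981.20). Plan pays $1,056 − $422.40 = $633.60.
Claim 3 — $8,250: 40% coinsurance on $8,250 = $3,300. OOP would hit $4,281.20 > $1,625, so the cap limits the owner to $1,625 − $981.20 = $643.80. Insurer: $8,250 − $643.80 = $7,606.20.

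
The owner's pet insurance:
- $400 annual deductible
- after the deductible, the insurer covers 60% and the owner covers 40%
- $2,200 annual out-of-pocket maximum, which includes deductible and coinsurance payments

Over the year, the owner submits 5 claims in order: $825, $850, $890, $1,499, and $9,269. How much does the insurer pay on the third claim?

$534

Claim 1 ($825): deductible takes $400, $425 remains; coinsurance $425 × 40% = $170. Owner pays $570; OOP now $570. Plan pays $825 − $570 = $255.
Claim 2 ($850): 40% coinsurance on $850 = $340. Owner pays $340; OOP now $910. Insurer: $850 − $340 = $510.
Claim 3 ($890): 40% coinsurance on $890 = $356. Owner owes $356 (running OOP $1,266). Plan pays $890 − $356 = $534.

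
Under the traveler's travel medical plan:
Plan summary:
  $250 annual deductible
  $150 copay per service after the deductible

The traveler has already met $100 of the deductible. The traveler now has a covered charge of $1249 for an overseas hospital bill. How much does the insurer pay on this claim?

$100 of the $250 deductible is already met, leaving $150.
The remaining $1099 (= $1249 − $150) moves to the copay.
Copay on this service: $150.
Traveler responsibility: $150 + $150 = $300.
Insurer pays the balance: $1249 − $300 = $949.

$949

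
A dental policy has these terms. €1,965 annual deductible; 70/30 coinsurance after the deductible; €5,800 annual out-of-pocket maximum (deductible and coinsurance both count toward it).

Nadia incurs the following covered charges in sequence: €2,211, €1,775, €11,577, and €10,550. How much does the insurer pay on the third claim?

Claim 1 (€2,211): deductible takes €1,965, €246 remains; coinsurance €246 × 30% = €73.80. Patient pays €2,038.80; OOP now €2,038.80. Plan pays €2,211 − €2,038.80 = €172.20.
Claim 2 (€1,775): 30% coinsurance on €1,775 = €532.50. Patient owes €532.50 (running OOP €2,571.30). Insurer: €1,775 − €532.50 = €1,242.50.
Claim 3 (€11,577): deductible already satisfied, so patient's share is 30% × €11,577 = €3,473.10. Adding that to €2,571.30 gives €6,044.40, past the €5,800 cap; patient pays only €5,800 − €2,571.30 = €3,228.70. Insurer: €11,577 − €3,228.70 = €8,348.30.

€8,348.30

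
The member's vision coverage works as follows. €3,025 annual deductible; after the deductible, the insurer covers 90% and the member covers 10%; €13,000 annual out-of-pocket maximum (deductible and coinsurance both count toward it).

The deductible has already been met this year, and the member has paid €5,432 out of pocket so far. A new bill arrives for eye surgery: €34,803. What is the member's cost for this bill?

€3,480.30

The deductible is already satisfied, so the full bill goes to coinsurance.
10% of €34,803 = €3,480.30 falls to the member.
Year-to-date out-of-pocket becomes €5,432 + €3,480.30 = €8,912.30, still under the €13,000 maximum, so no cap applies.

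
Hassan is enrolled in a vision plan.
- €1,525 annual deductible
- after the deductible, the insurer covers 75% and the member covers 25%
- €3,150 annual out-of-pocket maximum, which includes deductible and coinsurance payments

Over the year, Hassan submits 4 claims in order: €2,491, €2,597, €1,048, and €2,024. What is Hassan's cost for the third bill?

Bill 1, €2,491: €1,525 to deductible, leaving €966; 25% of €966 = €241.50. Member pays €1,766.50; OOP now €1,766.50.
Bill 2, €2,597: 25% coinsurance on €2,597 = €649.25. Cost to member: €649.25. OOP to date €2,415.75.
Bill 3, €1,048: deductible already satisfied, so member's share is 25% × €1,048 = €262. Member owes €262 (running OOP €2,677.75).

€262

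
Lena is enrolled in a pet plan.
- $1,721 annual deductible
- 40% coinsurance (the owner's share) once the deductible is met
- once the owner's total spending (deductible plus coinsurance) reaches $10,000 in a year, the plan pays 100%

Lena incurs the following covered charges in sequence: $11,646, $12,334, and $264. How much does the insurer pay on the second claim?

$8,025

#1 ($11,646): $1,721 to deductible, leaving $9,925; 40% of $9,925 = $3,970. Owner owes $5,691 (running OOP $5,691). Insurer: $11,646 − $5,691 = $5,955.
#2 ($12,334): 40% coinsurance on $12,334 = $4,933.60. OOP would hit $10,624.60 > $10,000, so the cap limits the owner to $10,000 − $5,691 = $4,309. Plan pays $12,334 − $4,309 = $8,025.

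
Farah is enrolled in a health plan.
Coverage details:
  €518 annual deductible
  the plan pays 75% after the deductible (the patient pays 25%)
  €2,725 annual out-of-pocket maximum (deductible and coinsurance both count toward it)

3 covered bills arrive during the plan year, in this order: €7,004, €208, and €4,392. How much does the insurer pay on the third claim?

#1 (€7,004): €518 finishes the deductible; €6,486 goes to coinsurance; patient's 25% is €1,621.50. Cost to patient: €2,139.50. OOP to date €2,139.50. Plan pays €7,004 − €2,139.50 = €4,864.50.
#2 (€208): deductible met; 25% of €208 = €52. Patient owes €52 (running OOP €2,191.50). Insurer: €208 − €52 = €156.
#3 (€4,392): deductible met; 25% of €4,392 = €1,098. Adding that to €2,191.50 gives €3,289.50, past the €2,725 cap; patient pays only €2,725 − €2,191.50 = €533.50. Plan pays €4,392 − €533.50 = €3,858.50.

€3,858.50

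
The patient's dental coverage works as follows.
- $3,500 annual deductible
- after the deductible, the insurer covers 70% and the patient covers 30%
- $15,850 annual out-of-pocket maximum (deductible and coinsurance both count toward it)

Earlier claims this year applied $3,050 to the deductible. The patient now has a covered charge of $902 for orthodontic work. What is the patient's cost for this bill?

$3,050 of the $3,500 deductible is already met, leaving $450.
After the $450 deductible portion, $902 − $450 = $452 is subject to coinsurance.
Coinsurance: $452 × 30% = $135.60.
So the patient owes $450 + $135.60 = $585.60 before any cap.
Year-to-date out-of-pocket becomes $3,050 + $585.60 = $3,635.60, still under the $15,850 maximum, so no cap applies.

$585.60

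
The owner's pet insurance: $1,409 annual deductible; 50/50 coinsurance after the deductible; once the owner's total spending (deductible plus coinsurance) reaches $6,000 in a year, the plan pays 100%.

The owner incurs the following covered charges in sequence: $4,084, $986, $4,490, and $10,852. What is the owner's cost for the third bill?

Bill 1, $4,084: deductible takes $1,409, $2,675 remains; owner's 50% is $1,337.50. Cost to owner: $2,746.50. OOP to date $2,746.50.
Bill 2, $986: deductible met; 50% of $986 = $493. Owner pays $493; OOP now $3,239.50.
Bill 3, $4,490: 50% coinsurance on $4,490 = $2,245. Cost to owner: $2,245. OOP to date $5,484.50.

$2,245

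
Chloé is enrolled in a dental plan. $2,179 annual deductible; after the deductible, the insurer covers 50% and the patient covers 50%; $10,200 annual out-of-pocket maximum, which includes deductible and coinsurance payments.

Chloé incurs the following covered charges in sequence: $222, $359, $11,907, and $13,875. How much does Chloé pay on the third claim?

$6,752.50

Claim 1 ($222): entire amount goes to the deductible. Patient pays $222; OOP now $222.
Claim 2 ($359): fully absorbed by the deductible. Patient pays $359; OOP now $581.
Claim 3 ($11,907): deductible takes $1,598, $10,309 remains; 50% of $10,309 = $5,154.50. Patient pays $6,752.50; OOP now $7,333.50.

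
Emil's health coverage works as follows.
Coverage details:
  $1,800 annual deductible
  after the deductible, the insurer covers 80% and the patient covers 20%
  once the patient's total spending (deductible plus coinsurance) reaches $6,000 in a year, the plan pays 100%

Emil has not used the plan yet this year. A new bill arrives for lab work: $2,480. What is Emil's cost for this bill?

The full $1,800 deductible is still open; $1,800 of this bill applies to it.
That leaves $2,480 − $1,800 = $680 for coinsurance.
20% of $680 = $136 falls to the patient.
So the patient owes $1,800 + $136 = $1,936 before any cap.
Year-to-date out-of-pocket becomes $0 + $1,936 = $1,936, still under the $6,000 maximum, so no cap applies.

$1,936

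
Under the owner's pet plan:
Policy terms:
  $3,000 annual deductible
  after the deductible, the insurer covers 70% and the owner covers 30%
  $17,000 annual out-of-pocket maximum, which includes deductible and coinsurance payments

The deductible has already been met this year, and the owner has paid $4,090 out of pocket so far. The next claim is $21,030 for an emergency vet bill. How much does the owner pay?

$6,309

With the deductible met, the entire $21,030 is subject to coinsurance.
30% of $21,030 = $6,309 falls to the owner.
Year-to-date out-of-pocket becomes $4,090 + $6,309 = $10,399, still under the $17,000 maximum, so no cap applies.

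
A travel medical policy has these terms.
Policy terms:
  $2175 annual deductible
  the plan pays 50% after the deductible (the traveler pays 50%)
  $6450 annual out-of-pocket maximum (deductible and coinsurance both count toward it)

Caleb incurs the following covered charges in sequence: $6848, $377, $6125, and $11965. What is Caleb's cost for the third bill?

$1750

#1 ($6848): $2175 to deductible, leaving $4673; coinsurance $4673 × 50% = $2336.50. Traveler owes $4511.50 (running OOP $4511.50).
#2 ($377): deductible met; 50% of $377 = $188.50. Traveler owes $188.50 (running OOP $4700).
#3 ($6125): deductible already satisfied, so traveler's share is 50% × $6125 = $3062.50. OOP would hit $7762.50 > $6450, so the cap limits the traveler to $6450 − $4700 = $1750.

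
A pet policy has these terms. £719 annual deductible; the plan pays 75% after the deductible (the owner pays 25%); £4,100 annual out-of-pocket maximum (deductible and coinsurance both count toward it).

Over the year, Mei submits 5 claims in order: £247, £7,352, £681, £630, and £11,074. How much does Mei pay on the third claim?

#1 (£247): all of it applies to the deductible. Cost to owner: £247. OOP to date £247.
#2 (£7,352): deductible takes £472, £6,880 remains; owner's 25% is £1,720. Owner pays £2,192; OOP now £2,439.
#3 (£681): deductible already satisfied, so owner's share is 25% × £681 = £170.25. Owner pays £170.25; OOP now £2,609.25.

£170.25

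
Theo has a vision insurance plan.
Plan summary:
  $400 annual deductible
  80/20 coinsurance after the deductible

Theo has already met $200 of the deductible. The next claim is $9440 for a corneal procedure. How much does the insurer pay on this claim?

$200 of the $400 deductible is already met, leaving $200.
After the $200 deductible portion, $9440 − $200 = $9240 is subject to coinsurance.
20% of $9240 = $1848 falls to the member.
That puts the member's cost at $200 + $1848 = $2048.
Insurer pays the balance: $9440 − $2048 = $7392.

$7392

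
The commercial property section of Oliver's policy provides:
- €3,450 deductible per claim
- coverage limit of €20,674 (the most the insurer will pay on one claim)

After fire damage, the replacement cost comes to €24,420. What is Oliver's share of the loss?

Subtract the deductible: €24,420 − €3,450 = €20,970.
€20,970 exceeds the €20,674 limit, so the insurer pays the limit: €20,674.
Business's share is the uncovered remainder: €24,420 − €20,674 = €3,746.

€3,746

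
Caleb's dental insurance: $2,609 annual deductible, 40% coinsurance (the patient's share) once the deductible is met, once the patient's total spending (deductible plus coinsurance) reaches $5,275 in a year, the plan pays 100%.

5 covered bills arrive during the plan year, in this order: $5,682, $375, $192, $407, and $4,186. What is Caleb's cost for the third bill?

Claim 1 ($5,682): deductible takes $2,609, $3,073 remains; patient's 40% is $1,229.20. Cost to patient: $3,838.20. OOP to date $3,838.20.
Claim 2 ($375): 40% coinsurance on $375 = $150. Patient pays $150; OOP now $3,988.20.
Claim 3 ($192): deductible met; 40% of $192 = $76.80. Cost to patient: $76.80. OOP to date $4,065.

$76.80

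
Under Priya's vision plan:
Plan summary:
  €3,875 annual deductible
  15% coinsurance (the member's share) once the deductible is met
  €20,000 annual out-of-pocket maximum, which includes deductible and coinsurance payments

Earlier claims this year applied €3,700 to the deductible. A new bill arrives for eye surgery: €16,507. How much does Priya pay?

€2,624.80

Remaining deductible: €3,875 − €3,700 = €175.
The remaining €16,332 (= €16,507 − €175) moves to coinsurance.
Coinsurance: €16,332 × 15% = €2,449.80.
So the member owes €175 + €2,449.80 = €2,624.80 before any cap.
Cumulative spending €3,700 + €2,624.80 = €6,324.80 stays under the €20,000 maximum.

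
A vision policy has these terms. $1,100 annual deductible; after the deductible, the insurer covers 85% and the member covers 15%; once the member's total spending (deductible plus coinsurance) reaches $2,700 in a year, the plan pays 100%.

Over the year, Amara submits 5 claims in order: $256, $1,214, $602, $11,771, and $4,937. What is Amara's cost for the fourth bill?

$1,454.20

#1 ($256): all of it applies to the deductible. Member pays $256; OOP now $256.
#2 ($1,214): $844 to deductible, leaving $370; 15% of $370 = $55.50. Member owes $899.50 (running OOP $1,155.50).
#3 ($602): 15% coinsurance on $602 = $90.30. Member owes $90.30 (running OOP $1,245.80).
#4 ($11,771): deductible met; 15% of $11,771 = $1,765.65. Adding that to $1,245.80 gives $3,011.45, past the $2,700 cap; member pays only $2,700 − $1,245.80 = $1,454.20.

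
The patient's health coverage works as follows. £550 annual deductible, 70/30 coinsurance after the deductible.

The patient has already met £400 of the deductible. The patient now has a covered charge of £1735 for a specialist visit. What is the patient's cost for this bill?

Remaining deductible: £550 − £400 = £150.
After the £150 deductible portion, £1735 − £150 = £1585 is subject to coinsurance.
Patient's 30% share of £1585 is £475.50.
That puts the patient's cost at £150 + £475.50 = £625.50.

£625.50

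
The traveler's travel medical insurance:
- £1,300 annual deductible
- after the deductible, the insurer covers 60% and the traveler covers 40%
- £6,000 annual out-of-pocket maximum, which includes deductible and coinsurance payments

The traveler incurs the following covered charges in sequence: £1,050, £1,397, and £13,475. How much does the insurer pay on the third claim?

£9,233.80

Claim 1 (£1,050): all of it applies to the deductible. Cost to traveler: £1,050. OOP to date £1,050. Plan pays £1,050 − £1,050 = £0.
Claim 2 (£1,397): £250 to deductible, leaving £1,147; 40% of £1,147 = £458.80. Cost to traveler: £708.80. OOP to date £1,758.80. Plan pays £1,397 − £708.80 = £688.20.
Claim 3 (£13,475): deductible already satisfied, so traveler's share is 40% × £13,475 = £5,390. That would push OOP to £7,148.80, over the £6,000 cap, so traveler pays £6,000 − £1,758.80 = £4,241.20. Insurer: £13,475 − £4,241.20 = £9,233.80.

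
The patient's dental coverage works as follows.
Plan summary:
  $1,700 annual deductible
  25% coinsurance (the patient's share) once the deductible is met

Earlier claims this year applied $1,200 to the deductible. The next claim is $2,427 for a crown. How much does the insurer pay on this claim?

$1,445.25

$1,200 of the $1,700 deductible is already met, leaving $500.
After the $500 deductible portion, $2,427 − $500 = $1,927 is subject to coinsurance.
25% of $1,927 = $481.75 falls to the patient.
Patient responsibility: $500 + $481.75 = $981.75.
The plan picks up $2,427 − $981.75 = $1,445.25.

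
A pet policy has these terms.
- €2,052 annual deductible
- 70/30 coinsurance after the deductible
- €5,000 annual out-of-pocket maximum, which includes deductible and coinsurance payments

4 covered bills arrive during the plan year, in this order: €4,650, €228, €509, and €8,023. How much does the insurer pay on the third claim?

€356.30

#1 (€4,650): €2,052 finishes the deductible; €2,598 goes to coinsurance; coinsurance €2,598 × 30% = €779.40. Owner owes €2,831.40 (running OOP €2,831.40). Insurer: €4,650 − €2,831.40 = €1,818.60.
#2 (€228): deductible met; 30% of €228 = €68.40. Cost to owner: €68.40. OOP to date €2,899.80. Insurer: €228 − €68.40 = €159.60.
#3 (€509): 30% coinsurance on €509 = €152.70. Cost to owner: €152.70. OOP to date €3,052.50. Insurer: €509 − €152.70 = €356.30.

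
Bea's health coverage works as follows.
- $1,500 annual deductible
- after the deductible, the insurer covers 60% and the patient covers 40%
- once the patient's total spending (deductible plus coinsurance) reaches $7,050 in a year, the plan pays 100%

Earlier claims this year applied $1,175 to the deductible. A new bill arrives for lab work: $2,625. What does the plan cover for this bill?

$1,380

Remaining deductible: $1,500 − $1,175 = $325.
After the $325 deductible portion, $2,625 − $325 = $2,300 is subject to coinsurance.
Patient's 40% share of $2,300 is $920.
That puts the patient's cost at $325 + $920 = $1,245 before any cap.
Total out-of-pocket so far would be $1,175 + $1,245 = $2,420, below the $7,050 cap — no reduction.
The insurer covers the remainder: $2,625 − $1,245 = $1,380.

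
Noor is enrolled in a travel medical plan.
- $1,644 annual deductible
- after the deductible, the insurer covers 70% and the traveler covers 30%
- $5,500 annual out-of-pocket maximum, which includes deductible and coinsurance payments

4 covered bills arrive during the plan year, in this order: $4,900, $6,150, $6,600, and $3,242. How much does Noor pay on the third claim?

Bill 1, $4,900: $1,644 finishes the deductible; $3,256 goes to coinsurance; 30% of $3,256 = $976.80. Traveler owes $2,620.80 (running OOP $2,620.80).
Bill 2, $6,150: deductible met; 30% of $6,150 = $1,845. Traveler pays $1,845; OOP now $4,465.80.
Bill 3, $6,600: deductible already satisfied, so traveler's share is 30% × $6,600 = $1,980. OOP would hit $6,445.80 > $5,500, so the cap limits the traveler to $5,500 − $4,465.80 = $1,034.20.

$1,034.20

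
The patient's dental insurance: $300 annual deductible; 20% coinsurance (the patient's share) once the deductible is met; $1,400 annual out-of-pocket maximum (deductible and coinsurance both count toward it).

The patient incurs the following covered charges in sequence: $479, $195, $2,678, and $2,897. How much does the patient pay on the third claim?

$535.60

Claim 1 — $479: $300 to deductible, leaving $179; patient's 20% is $35.80. Patient owes $335.80 (running OOP $335.80).
Claim 2 — $195: deductible already satisfied, so patient's share is 20% × $195 = $39. Cost to patient: $39. OOP to date $374.80.
Claim 3 — $2,678: 20% coinsurance on $2,678 = $535.60. Patient owes $535.60 (running OOP $910.40).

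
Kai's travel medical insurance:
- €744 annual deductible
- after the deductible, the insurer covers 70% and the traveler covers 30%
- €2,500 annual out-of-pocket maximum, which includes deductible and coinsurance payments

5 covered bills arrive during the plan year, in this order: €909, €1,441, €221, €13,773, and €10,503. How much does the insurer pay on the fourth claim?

€12,565.10

#1 (€909): €744 finishes the deductible; €165 goes to coinsurance; coinsurance €165 × 30% = €49.50. Cost to traveler: €793.50. OOP to date €793.50. Plan pays €909 − €793.50 = €115.50.
#2 (€1,441): 30% coinsurance on €1,441 = €432.30. Traveler pays €432.30; OOP now €1,225.80. Plan pays €1,441 − €432.30 = €1,008.70.
#3 (€221): 30% coinsurance on €221 = €66.30. Traveler owes €66.30 (running OOP €1,292.10). Insurer: €221 − €66.30 = €154.70.
#4 (€13,773): deductible met; 30% of €13,773 = €4,131.90. Adding that to €1,292.10 gives €5,424, past the €2,500 cap; traveler pays only €2,500 − €1,292.10 = €1,207.90. Insurer: €13,773 − €1,207.90 = €12,565.10.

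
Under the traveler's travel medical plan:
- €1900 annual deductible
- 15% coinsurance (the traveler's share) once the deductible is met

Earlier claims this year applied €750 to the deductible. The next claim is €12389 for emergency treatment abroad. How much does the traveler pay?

€2835.85

€750 of the €1900 deductible is already met, leaving €1150.
The remaining €11239 (= €12389 − €1150) moves to coinsurance.
Coinsurance: €11239 × 15% = €1685.85.
So the traveler owes €1150 + €1685.85 = €2835.85.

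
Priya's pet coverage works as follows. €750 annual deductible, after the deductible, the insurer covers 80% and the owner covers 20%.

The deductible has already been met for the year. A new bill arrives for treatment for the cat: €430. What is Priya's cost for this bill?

€86

With the deductible met, the entire €430 is subject to coinsurance.
20% of €430 = €86 falls to the owner.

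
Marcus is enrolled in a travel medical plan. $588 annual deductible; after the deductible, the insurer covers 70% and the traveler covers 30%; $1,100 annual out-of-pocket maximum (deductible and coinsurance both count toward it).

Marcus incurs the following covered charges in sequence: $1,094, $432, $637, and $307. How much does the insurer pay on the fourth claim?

#1 ($1,094): deductible takes $588, $506 remains; coinsurance $506 × 30% = $151.80. Traveler pays $739.80; OOP now $739.80. Insurer: $1,094 − $739.80 = $354.20.
#2 ($432): deductible met; 30% of $432 = $129.60. Traveler pays $129.60; OOP now $869.40. Plan pays $432 − $129.60 = $302.40.
#3 ($637): deductible met; 30% of $637 = $191.10. Traveler pays $191.10; OOP now $1,060.50. Insurer: $637 − $191.10 = $445.90.
#4 ($307): deductible already satisfied, so traveler's share is 30% × $307 = $92.10. Adding that to $1,060.50 gives $1,152.60, past the $1,100 cap; traveler pays only $1,100 − $1,060.50 = $39.50. Plan pays $307 − $39.50 = $267.50.

$267.50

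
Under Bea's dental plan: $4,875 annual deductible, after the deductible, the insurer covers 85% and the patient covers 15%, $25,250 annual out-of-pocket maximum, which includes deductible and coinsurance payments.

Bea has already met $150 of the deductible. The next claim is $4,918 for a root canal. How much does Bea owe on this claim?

$150 of the $4,875 deductible is already met, leaving $4,725.
That leaves $4,918 − $4,725 = $193 for coinsurance.
15% of $193 = $28.95 falls to the patient.
Patient responsibility before any cap: $4,725 + $28.95 = $4,753.95.
Cumulative spending $150 + $4,753.95 = $4,903.95 stays under the $25,250 maximum.

$4,753.95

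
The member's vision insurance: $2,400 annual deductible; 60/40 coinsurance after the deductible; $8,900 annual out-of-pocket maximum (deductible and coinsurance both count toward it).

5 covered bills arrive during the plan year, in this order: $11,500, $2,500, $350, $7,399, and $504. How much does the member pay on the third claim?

#1 ($11,500): deductible takes $2,400, $9,100 remains; coinsurance $9,100 × 40% = $3,640. Member owes $6,040 (running OOP $6,040).
#2 ($2,500): deductible met; 40% of $2,500 = $1,000. Cost to member: $1,000. OOP to date $7,040.
#3 ($350): 40% coinsurance on $350 = $140. Member owes $140 (running OOP $7,180).

$140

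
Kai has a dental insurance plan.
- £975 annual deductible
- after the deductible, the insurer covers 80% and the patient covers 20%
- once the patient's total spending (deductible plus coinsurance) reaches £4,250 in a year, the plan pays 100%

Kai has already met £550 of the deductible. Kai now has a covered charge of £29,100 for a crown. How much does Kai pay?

£3,700

Remaining deductible: £975 − £550 = £425.
The remaining £28,675 (= £29,100 − £425) moves to coinsurance.
Patient's 20% share of £28,675 is £5,735.
That puts the patient's cost at £425 + £5,735 = £6,160 before any cap.
Year-to-date out-of-pocket would reach £550 + £6,160 = £6,710, above the £4,250 maximum, so the patient pays only £4,250 − £550 = £3,700.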